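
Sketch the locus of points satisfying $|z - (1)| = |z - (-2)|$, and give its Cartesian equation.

|z - z1| = |z - z2| means z is equidistant from z1 and z2,
i.e. the perpendicular bisector of the segment from (1, 0) to (-2, 0) (midpoint (-1/2, 0)).
With z = x + yi, square both sides:
(x - 1)^2 + (y - 0)^2 = (x - (-2))^2 + (y - 0)^2
The x^2 and y^2 terms cancel: -6x + 0y = 4 - 1 = 3
Simplify: x = -1/2
Locus: Perpendicular bisector of the segment from (1, 0) to (-2, 0): the line x = -1/2


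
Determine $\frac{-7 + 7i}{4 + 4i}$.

Multiply numerator and denominator by conjugate (4 - 4i):
= (-7 + 7i)(4 - 4i) / (4^2 + 4^2)
= (56i) / 32
Divide through by 8: (7i) / 4
= 0 + (7/4)i


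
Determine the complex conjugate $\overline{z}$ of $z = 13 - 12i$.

If z = a + bi, then conjugate(z) = a - bi
conjugate(13 - 12i) = 13 + 12i


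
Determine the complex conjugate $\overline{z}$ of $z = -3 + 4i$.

If z = a + bi, then conjugate(z) = a - bi
conjugate(-3 + 4i) = -3 - 4i


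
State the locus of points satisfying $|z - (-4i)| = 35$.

|z - z0| = r describes a circle centered at z0 with radius r
Here z0 = -4i and r = 35
Locus: Circle centered at (0, -4) with radius 35


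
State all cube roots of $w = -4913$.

|w| = 4913, arg(w) = 180°
Root modulus = 4913^(1/3) = 17
Root arguments: θ_k = (180° + 360°k)/3 for k = 0, 1, ..., 2
Roots: 17/2 + (17*sqrt(3)/2)i, -17, 17/2 - (17*sqrt(3)/2)i


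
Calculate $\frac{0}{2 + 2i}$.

Multiply numerator and denominator by conjugate (2 - 2i):
= (0)(2 - 2i) / (2^2 + 2^2)
= (0) / 8
= 0


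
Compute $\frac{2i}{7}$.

Divisor is real, so divide each part by 7:
= 0 + (2/7)i


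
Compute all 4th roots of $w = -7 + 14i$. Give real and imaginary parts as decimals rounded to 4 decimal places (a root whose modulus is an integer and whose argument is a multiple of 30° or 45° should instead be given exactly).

|w| = sqrt(245) ≈ 15.652476, arg(w) ≈ 116.565051°
Root modulus = sqrt(245)^(1/4) ≈ 1.989050
Root arguments: θ_k = (arg(w) + 360°k)/4 for k = 0, 1, ..., 3
Compute each root as (root modulus)(cos θ_k + i sin θ_k) using full-precision intermediates, then round to 4 decimal places.
Roots: 1.7373 + 0.9686i, -0.9686 + 1.7373i, -1.7373 - 0.9686i, 0.9686 - 1.7373i


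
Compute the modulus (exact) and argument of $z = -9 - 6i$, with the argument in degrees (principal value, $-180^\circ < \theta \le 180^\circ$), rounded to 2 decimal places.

|z| = sqrt((-9)^2 + (-6)^2) = sqrt(117)
arg(z) = arctan(b/a) = arctan(-6/-9) (quadrant-adjusted) = -146.31°


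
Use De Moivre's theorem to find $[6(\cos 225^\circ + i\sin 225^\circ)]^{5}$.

By De Moivre: z^n = r^n(cos(nθ) + i sin(nθ))
= 6^5(cos(5*225°) + i sin(5*225°))
= 7776(cos 45° + i sin 45°)
= 3888*sqrt(2) + 3888*sqrt(2)i


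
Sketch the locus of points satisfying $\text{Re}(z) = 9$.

Re(z) = x where z = x + yi; the equation x = 9 is satisfied by all points with that x-coordinate
Locus: Vertical line x = 9


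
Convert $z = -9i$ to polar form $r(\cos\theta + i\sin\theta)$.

r = |z| = sqrt(a^2 + b^2) = sqrt((0)^2 + (-9)^2) = sqrt(0 + 81) = sqrt(81) = 9
a = 0 and b < 0, so z lies on the negative imaginary axis: θ = 270°
z = 9(cos 270° + i sin 270°)


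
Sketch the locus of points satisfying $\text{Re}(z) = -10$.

Re(z) = x where z = x + yi; the equation x = -10 is satisfied by all points with that x-coordinate
Locus: Vertical line x = -10


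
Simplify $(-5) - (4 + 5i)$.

(-5 - 4) + (0 - 5)i = -9 - 5i


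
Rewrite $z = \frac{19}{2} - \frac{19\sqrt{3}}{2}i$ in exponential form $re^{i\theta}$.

r = |z| = sqrt((19/2)^2 + (-19*sqrt(3)/2)^2) = sqrt(361/4 + 1083/4) = sqrt(361) = 19
θ = arctan(b/a) = arctan(-16.4545/9.5) (quadrant-adjusted) = -60° = -π/3
z = 19e^(-i*π/3)


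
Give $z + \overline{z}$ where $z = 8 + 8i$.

z + conjugate(z) = (a + bi) + (a - bi) = 2a
= 2 * 8 = 16


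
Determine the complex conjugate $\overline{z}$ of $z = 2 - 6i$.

If z = a + bi, then conjugate(z) = a - bi
conjugate(2 - 6i) = 2 + 6i


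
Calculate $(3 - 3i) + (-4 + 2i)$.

(3 + (-4)) + (-3 + 2)i = -1 - i


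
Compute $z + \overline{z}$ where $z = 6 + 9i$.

z + conjugate(z) = (a + bi) + (a - bi) = 2a
= 2 * 6 = 12


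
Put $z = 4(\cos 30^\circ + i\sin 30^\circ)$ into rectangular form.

a = r cos θ = 4 * sqrt(3)/2 = 2*sqrt(3)
b = r sin θ = 4 * 1/2 = 2
z = 2*sqrt(3) + 2i


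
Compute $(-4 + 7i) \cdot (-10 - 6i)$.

(a1*a2 - b1*b2) + (a1*b2 + b1*a2)i
= (40 - (-42)) + (24 + (-70))i
= 82 - 46i


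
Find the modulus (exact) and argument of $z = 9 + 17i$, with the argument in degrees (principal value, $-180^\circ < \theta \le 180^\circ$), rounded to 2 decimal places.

|z| = sqrt(9^2 + 17^2) = sqrt(370)
arg(z) = arctan(b/a) = arctan(17/9) (quadrant-adjusted) = 62.10°


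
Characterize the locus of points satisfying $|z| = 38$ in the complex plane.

|z| = 38 means sqrt(x^2 + y^2) = 38
This is a circle of radius 38 centered at the origin


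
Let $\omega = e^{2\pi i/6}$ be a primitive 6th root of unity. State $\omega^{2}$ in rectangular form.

ω^2 = e^(2πi·2/6) = e^(i·2π/3)
= cos(2π/3) + i sin(2π/3)
= -1/2 + (sqrt(3)/2)i


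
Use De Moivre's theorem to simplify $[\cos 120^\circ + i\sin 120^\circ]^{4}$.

By De Moivre: z^n = r^n(cos(nθ) + i sin(nθ))
= 1^4(cos(4*120°) + i sin(4*120°))
= 1(cos 120° + i sin 120°)
= -1/2 + (sqrt(3)/2)i


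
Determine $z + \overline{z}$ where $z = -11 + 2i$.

z + conjugate(z) = (a + bi) + (a - bi) = 2a
= 2 * (-11) = -22


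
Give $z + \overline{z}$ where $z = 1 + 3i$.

z + conjugate(z) = (a + bi) + (a - bi) = 2a
= 2 * 1 = 2


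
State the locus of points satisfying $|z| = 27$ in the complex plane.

|z| = 27 means sqrt(x^2 + y^2) = 27
This is a circle of radius 27 centered at the origin


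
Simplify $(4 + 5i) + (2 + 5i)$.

(4 + 2) + (5 + 5)i = 6 + 10i


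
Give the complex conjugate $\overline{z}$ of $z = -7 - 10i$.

If z = a + bi, then conjugate(z) = a - bi
conjugate(-7 - 10i) = -7 + 10i


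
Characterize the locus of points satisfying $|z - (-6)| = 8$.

|z - z0| = r describes a circle centered at z0 with radius r
Here z0 = -6 and r = 8
Locus: Circle centered at (-6, 0) with radius 8


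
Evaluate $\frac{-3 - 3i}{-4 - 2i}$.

Multiply numerator and denominator by conjugate (-4 + 2i):
= (-3 - 3i)(-4 + 2i) / ((-4)^2 + (-2)^2)
= (18 + 6i) / 20
Divide through by 2: (9 + 3i) / 10
= 9/10 + (3/10)i


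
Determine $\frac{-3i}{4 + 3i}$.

Multiply numerator and denominator by conjugate (4 - 3i):
= (-3i)(4 - 3i) / (4^2 + 3^2)
= (-9 - 12i) / 25
= -9/25 - (12/25)i


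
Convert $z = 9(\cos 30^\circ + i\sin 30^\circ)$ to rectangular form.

a = r cos θ = 9 * sqrt(3)/2 = 9*sqrt(3)/2
b = r sin θ = 9 * 1/2 = 9/2
z = 9*sqrt(3)/2 + (9/2)i


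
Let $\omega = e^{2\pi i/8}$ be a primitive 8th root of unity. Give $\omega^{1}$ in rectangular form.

ω^1 = e^(2πi·1/8) = e^(i·1π/4)
= cos(1π/4) + i sin(1π/4)
= sqrt(2)/2 + (sqrt(2)/2)i


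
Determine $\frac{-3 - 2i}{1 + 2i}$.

Multiply numerator and denominator by conjugate (1 - 2i):
= (-3 - 2i)(1 - 2i) / (1^2 + 2^2)
= (-7 + 4i) / 5
= -7/5 + (4/5)i


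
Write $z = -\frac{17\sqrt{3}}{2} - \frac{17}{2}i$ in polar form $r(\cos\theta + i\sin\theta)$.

r = |z| = sqrt(a^2 + b^2) = sqrt((-17*sqrt(3)/2)^2 + (-17/2)^2) = sqrt(867/4 + 289/4) = sqrt(289) = 17
θ = arctan(b/a) = arctan(-8.5/-14.7224) (quadrant-adjusted) = 210°
z = 17(cos 210° + i sin 210°)


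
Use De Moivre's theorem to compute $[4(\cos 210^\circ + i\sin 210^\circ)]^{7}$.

By De Moivre: z^n = r^n(cos(nθ) + i sin(nθ))
= 4^7(cos(7*210°) + i sin(7*210°))
= 16384(cos 30° + i sin 30°)
= 8192*sqrt(3) + 8192i


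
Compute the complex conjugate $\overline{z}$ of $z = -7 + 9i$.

If z = a + bi, then conjugate(z) = a - bi
conjugate(-7 + 9i) = -7 - 9i


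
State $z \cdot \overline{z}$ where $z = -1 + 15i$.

z * conjugate(z) = |z|^2 = a^2 + b^2
= (-1)^2 + 15^2 = 226


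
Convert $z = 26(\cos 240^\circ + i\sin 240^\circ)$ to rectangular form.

a = r cos θ = 26 * -1/2 = -13
b = r sin θ = 26 * -sqrt(3)/2 = -13*sqrt(3)
z = -13 - 13*sqrt(3)i


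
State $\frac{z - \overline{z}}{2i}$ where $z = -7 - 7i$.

z - conjugate(z) = 2bi
(z - conjugate(z))/(2i) = 2bi/(2i) = b = -7


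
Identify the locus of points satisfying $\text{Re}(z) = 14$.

Re(z) = x where z = x + yi; the equation x = 14 is satisfied by all points with that x-coordinate
Locus: Vertical line x = 14


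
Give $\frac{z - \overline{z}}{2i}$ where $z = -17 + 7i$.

z - conjugate(z) = 2bi
(z - conjugate(z))/(2i) = 2bi/(2i) = b = 7


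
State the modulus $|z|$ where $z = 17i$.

|z| = sqrt(a^2 + b^2) = sqrt(0^2 + 17^2) = sqrt(289) = 17


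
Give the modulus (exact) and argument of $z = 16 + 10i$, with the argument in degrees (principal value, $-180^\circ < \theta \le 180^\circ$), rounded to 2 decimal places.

|z| = sqrt(16^2 + 10^2) = sqrt(356)
arg(z) = arctan(b/a) = arctan(10/16) (quadrant-adjusted) = 32.01°


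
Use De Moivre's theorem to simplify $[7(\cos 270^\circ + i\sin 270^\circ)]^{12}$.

By De Moivre: z^n = r^n(cos(nθ) + i sin(nθ))
= 7^12(cos(12*270°) + i sin(12*270°))
= 13841287201(cos 0° + i sin 0°)
= 13841287201


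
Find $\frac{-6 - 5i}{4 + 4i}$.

Multiply numerator and denominator by conjugate (4 - 4i):
= (-6 - 5i)(4 - 4i) / (4^2 + 4^2)
= (-44 + 4i) / 32
Divide through by 4: (-11 + i) / 8
= -11/8 + (1/8)i


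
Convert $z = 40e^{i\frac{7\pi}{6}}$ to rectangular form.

a = r cos θ = 40 * -sqrt(3)/2 = -20*sqrt(3)
b = r sin θ = 40 * -1/2 = -20
z = -20*sqrt(3) - 20i


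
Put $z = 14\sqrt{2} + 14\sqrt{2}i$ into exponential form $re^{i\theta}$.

r = |z| = sqrt((14*sqrt(2))^2 + (14*sqrt(2))^2) = sqrt(392 + 392) = sqrt(784) = 28
θ = arctan(b/a) = arctan(19.799/19.799) (quadrant-adjusted) = 45° = π/4
z = 28e^(i*π/4)


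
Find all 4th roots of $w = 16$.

|w| = 16, arg(w) = 0°
Root modulus = 16^(1/4) = 2
Root arguments: θ_k = (0° + 360°k)/4 for k = 0, 1, ..., 3
Roots: 2, 2i, -2, -2i


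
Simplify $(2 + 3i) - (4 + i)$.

(2 - 4) + (3 - 1)i = -2 + 2i


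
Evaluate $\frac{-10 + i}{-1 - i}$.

Multiply numerator and denominator by conjugate (-1 + i):
= (-10 + i)(-1 + i) / ((-1)^2 + (-1)^2)
= (9 - 11i) / 2
= 9/2 - (11/2)i


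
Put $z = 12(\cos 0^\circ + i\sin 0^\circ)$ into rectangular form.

a = r cos θ = 12 * 1 = 12
b = r sin θ = 12 * 0 = 0
z = 12


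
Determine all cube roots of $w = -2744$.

|w| = 2744, arg(w) = 180°
Root modulus = 2744^(1/3) = 14
Root arguments: θ_k = (180° + 360°k)/3 for k = 0, 1, ..., 2
Roots: 7 + 7*sqrt(3)i, -14, 7 - 7*sqrt(3)i


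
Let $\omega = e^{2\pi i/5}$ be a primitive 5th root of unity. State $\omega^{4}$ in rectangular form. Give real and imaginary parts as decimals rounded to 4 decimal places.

ω^4 = e^(2πi·4/5) = e^(i·8π/5)
= cos(8π/5) + i sin(8π/5)
= 0.3090 - 0.9511i


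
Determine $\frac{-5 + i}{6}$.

Divisor is real, so divide each part by 6:
= -5/6 + (1/6)i


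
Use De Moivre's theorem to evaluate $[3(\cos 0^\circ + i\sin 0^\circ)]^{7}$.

By De Moivre: z^n = r^n(cos(nθ) + i sin(nθ))
= 3^7(cos(7*0°) + i sin(7*0°))
= 2187(cos 0° + i sin 0°)
= 2187


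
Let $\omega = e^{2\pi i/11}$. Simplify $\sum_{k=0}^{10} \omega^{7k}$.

Let ζ = ω^7 = e^(2πi·7/11). Since 11 ∤ 7, ζ ≠ 1.
Sum = Σ_{k=0}^{10} ζ^k = (ζ^11 - 1)/(ζ - 1) = (ω^{7·11} - 1)/(ζ - 1) = (1 - 1)/(ζ - 1) = 0


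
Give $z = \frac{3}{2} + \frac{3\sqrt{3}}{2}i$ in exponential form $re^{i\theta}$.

r = |z| = sqrt((3/2)^2 + (3*sqrt(3)/2)^2) = sqrt(9/4 + 27/4) = sqrt(9) = 3
θ = arctan(b/a) = arctan(2.5981/1.5) (quadrant-adjusted) = 60° = π/3
z = 3e^(i*π/3)


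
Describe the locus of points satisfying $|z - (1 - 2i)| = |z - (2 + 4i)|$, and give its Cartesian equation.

|z - z1| = |z - z2| means z is equidistant from z1 and z2,
i.e. the perpendicular bisector of the segment from (1, -2) to (2, 4) (midpoint (3/2, 1)).
With z = x + yi, square both sides:
(x - 1)^2 + (y - (-2))^2 = (x - 2)^2 + (y - 4)^2
The x^2 and y^2 terms cancel: 2x + 12y = 20 - 5 = 15
Simplify: 2x + 12y = 15
Locus: Perpendicular bisector of the segment from (1, -2) to (2, 4): the line 2x + 12y = 15


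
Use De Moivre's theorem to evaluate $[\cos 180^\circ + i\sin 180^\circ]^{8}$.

By De Moivre: z^n = r^n(cos(nθ) + i sin(nθ))
= 1^8(cos(8*180°) + i sin(8*180°))
= 1(cos 0° + i sin 0°)
= 1


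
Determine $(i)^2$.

(a + bi)^2 = a^2 - b^2 + 2abi
= 0^2 - 1^2 + 2*0*1i
= -1


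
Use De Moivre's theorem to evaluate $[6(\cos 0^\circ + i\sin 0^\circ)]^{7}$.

By De Moivre: z^n = r^n(cos(nθ) + i sin(nθ))
= 6^7(cos(7*0°) + i sin(7*0°))
= 279936(cos 0° + i sin 0°)
= 279936


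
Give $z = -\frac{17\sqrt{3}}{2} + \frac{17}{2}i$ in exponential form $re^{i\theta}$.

r = |z| = sqrt((-17*sqrt(3)/2)^2 + (17/2)^2) = sqrt(867/4 + 289/4) = sqrt(289) = 17
θ = arctan(b/a) = arctan(8.5/-14.7224) (quadrant-adjusted) = 150° = 5π/6
z = 17e^(i*5π/6)


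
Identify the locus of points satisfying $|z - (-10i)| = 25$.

|z - z0| = r describes a circle centered at z0 with radius r
Here z0 = -10i and r = 25
Locus: Circle centered at (0, -10) with radius 25


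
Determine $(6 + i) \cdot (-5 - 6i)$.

(a1*a2 - b1*b2) + (a1*b2 + b1*a2)i
= (-30 - (-6)) + (-36 + (-5))i
= -24 - 41i


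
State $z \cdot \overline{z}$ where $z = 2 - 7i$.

z * conjugate(z) = |z|^2 = a^2 + b^2
= 2^2 + (-7)^2 = 53


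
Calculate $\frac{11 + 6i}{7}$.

Divisor is real, so divide each part by 7:
= 11/7 + (6/7)i


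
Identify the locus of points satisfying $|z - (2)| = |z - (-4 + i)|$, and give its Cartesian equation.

|z - z1| = |z - z2| means z is equidistant from z1 and z2,
i.e. the perpendicular bisector of the segment from (2, 0) to (-4, 1) (midpoint (-1, 1/2)).
With z = x + yi, square both sides:
(x - 2)^2 + (y - 0)^2 = (x - (-4))^2 + (y - 1)^2
The x^2 and y^2 terms cancel: -12x + 2y = 17 - 4 = 13
Simplify: 12x - 2y = -13
Locus: Perpendicular bisector of the segment from (2, 0) to (-4, 1): the line 12x - 2y = -13


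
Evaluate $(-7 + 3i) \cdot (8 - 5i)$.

(a1*a2 - b1*b2) + (a1*b2 + b1*a2)i
= (-56 - (-15)) + (35 + 24)i
= -41 + 59i


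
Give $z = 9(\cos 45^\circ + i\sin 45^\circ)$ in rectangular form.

a = r cos θ = 9 * sqrt(2)/2 = 9*sqrt(2)/2
b = r sin θ = 9 * sqrt(2)/2 = 9*sqrt(2)/2
z = 9*sqrt(2)/2 + (9*sqrt(2)/2)i


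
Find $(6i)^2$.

(a + bi)^2 = a^2 - b^2 + 2abi
= 0^2 - 6^2 + 2*0*6i
= -36


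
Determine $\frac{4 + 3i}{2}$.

Divisor is real, so divide each part by 2:
= 2 + (3/2)i


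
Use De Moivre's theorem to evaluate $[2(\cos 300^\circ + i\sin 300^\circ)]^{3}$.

By De Moivre: z^n = r^n(cos(nθ) + i sin(nθ))
= 2^3(cos(3*300°) + i sin(3*300°))
= 8(cos 180° + i sin 180°)
= -8


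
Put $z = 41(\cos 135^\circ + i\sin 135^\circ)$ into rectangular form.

a = r cos θ = 41 * -sqrt(2)/2 = -41*sqrt(2)/2
b = r sin θ = 41 * sqrt(2)/2 = 41*sqrt(2)/2
z = -41*sqrt(2)/2 + (41*sqrt(2)/2)i


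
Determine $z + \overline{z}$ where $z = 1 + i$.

z + conjugate(z) = (a + bi) + (a - bi) = 2a
= 2 * 1 = 2


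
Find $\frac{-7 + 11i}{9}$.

Divisor is real, so divide each part by 9:
= -7/9 + (11/9)i


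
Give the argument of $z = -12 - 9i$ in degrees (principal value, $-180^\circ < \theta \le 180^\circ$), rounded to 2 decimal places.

θ = arctan(b/a) = arctan(-9/-12) (quadrant-adjusted) = -143.13°


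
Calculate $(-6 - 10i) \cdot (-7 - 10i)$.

(a1*a2 - b1*b2) + (a1*b2 + b1*a2)i
= (42 - 100) + (60 + 70)i
= -58 + 130i


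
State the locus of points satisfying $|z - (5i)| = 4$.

|z - z0| = r describes a circle centered at z0 with radius r
Here z0 = 5i and r = 4
Locus: Circle centered at (0, 5) with radius 4


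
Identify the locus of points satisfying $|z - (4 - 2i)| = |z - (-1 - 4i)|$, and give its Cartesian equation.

|z - z1| = |z - z2| means z is equidistant from z1 and z2,
i.e. the perpendicular bisector of the segment from (4, -2) to (-1, -4) (midpoint (3/2, -3)).
With z = x + yi, square both sides:
(x - 4)^2 + (y - (-2))^2 = (x - (-1))^2 + (y - (-4))^2
The x^2 and y^2 terms cancel: -10x + (-4)y = 17 - 20 = -3
Simplify: 10x + 4y = 3
Locus: Perpendicular bisector of the segment from (4, -2) to (-1, -4): the line 10x + 4y = 3


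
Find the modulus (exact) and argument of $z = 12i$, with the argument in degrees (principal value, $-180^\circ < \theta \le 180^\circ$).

|z| = sqrt(0^2 + 12^2) = 12
a = 0 and b > 0, so z lies on the positive imaginary axis: arg(z) = 90°


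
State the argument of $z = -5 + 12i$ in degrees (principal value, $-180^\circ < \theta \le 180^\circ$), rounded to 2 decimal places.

θ = arctan(b/a) = arctan(12/-5) (quadrant-adjusted) = 112.62°


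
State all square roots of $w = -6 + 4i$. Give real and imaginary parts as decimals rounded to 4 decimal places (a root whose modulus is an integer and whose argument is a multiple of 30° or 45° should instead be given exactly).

|w| = sqrt(52) ≈ 7.211103, arg(w) ≈ 146.309932°
Root modulus = sqrt(52)^(1/2) ≈ 2.685350
Root arguments: θ_k = (arg(w) + 360°k)/2 for k = 0, 1, ..., 1
Compute each root as (root modulus)(cos θ_k + i sin θ_k) using full-precision intermediates, then round to 4 decimal places.
Roots: 0.7782 + 2.5701i, -0.7782 - 2.5701i


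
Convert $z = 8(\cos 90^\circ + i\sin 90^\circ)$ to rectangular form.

a = r cos θ = 8 * 0 = 0
b = r sin θ = 8 * 1 = 8
z = 8i


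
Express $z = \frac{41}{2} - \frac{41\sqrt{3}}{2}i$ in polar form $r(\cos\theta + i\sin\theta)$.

r = |z| = sqrt(a^2 + b^2) = sqrt((41/2)^2 + (-41*sqrt(3)/2)^2) = sqrt(1681/4 + 5043/4) = sqrt(1681) = 41
θ = arctan(b/a) = arctan(-35.507/20.5) (quadrant-adjusted) = 300°
z = 41(cos 300° + i sin 300°)


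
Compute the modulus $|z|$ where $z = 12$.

|z| = sqrt(a^2 + b^2) = sqrt(12^2 + 0^2) = sqrt(144) = 12


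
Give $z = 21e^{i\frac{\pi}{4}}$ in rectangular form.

a = r cos θ = 21 * sqrt(2)/2 = 21*sqrt(2)/2
b = r sin θ = 21 * sqrt(2)/2 = 21*sqrt(2)/2
z = 21*sqrt(2)/2 + (21*sqrt(2)/2)i


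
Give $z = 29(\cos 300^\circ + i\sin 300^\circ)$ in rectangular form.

a = r cos θ = 29 * 1/2 = 29/2
b = r sin θ = 29 * -sqrt(3)/2 = -29*sqrt(3)/2
z = 29/2 - (29*sqrt(3)/2)i


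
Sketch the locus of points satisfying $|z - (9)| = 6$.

|z - z0| = r describes a circle centered at z0 with radius r
Here z0 = 9 and r = 6
Locus: Circle centered at (9, 0) with radius 6


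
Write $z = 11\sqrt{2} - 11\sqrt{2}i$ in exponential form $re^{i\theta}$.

r = |z| = sqrt((11*sqrt(2))^2 + (-11*sqrt(2))^2) = sqrt(242 + 242) = sqrt(484) = 22
θ = arctan(b/a) = arctan(-15.5563/15.5563) (quadrant-adjusted) = -45° = -π/4
z = 22e^(-i*π/4)


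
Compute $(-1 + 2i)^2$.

(a + bi)^2 = a^2 - b^2 + 2abi
= (-1)^2 - 2^2 + 2*(-1)*2i
= -3 - 4i


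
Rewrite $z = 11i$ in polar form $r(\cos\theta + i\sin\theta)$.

r = |z| = sqrt(a^2 + b^2) = sqrt((0)^2 + (11)^2) = sqrt(0 + 121) = sqrt(121) = 11
a = 0 and b > 0, so z lies on the positive imaginary axis: θ = 90°
z = 11(cos 90° + i sin 90°)


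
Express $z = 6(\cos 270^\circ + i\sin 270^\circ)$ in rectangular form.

a = r cos θ = 6 * 0 = 0
b = r sin θ = 6 * -1 = -6
z = -6i


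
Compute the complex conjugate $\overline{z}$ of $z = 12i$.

If z = a + bi, then conjugate(z) = a - bi
conjugate(12i) = -12i


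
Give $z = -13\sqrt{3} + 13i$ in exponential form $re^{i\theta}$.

r = |z| = sqrt((-13*sqrt(3))^2 + (13)^2) = sqrt(507 + 169) = sqrt(676) = 26
θ = arctan(b/a) = arctan(13/-22.5167) (quadrant-adjusted) = 150° = 5π/6
z = 26e^(i*5π/6)


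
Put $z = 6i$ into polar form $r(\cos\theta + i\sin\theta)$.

r = |z| = sqrt(a^2 + b^2) = sqrt((0)^2 + (6)^2) = sqrt(0 + 36) = sqrt(36) = 6
a = 0 and b > 0, so z lies on the positive imaginary axis: θ = 90°
z = 6(cos 90° + i sin 90°)


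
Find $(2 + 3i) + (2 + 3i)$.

(2 + 2) + (3 + 3)i = 4 + 6i


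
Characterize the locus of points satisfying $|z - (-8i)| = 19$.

|z - z0| = r describes a circle centered at z0 with radius r
Here z0 = -8i and r = 19
Locus: Circle centered at (0, -8) with radius 19


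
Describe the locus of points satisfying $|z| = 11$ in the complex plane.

|z| = 11 means sqrt(x^2 + y^2) = 11
This is a circle of radius 11 centered at the origin


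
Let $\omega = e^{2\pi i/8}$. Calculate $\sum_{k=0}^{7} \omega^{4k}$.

Let ζ = ω^4 = e^(2πi·4/8). Since 8 ∤ 4, ζ ≠ 1.
Sum = Σ_{k=0}^{7} ζ^k = (ζ^8 - 1)/(ζ - 1) = (ω^{4·8} - 1)/(ζ - 1) = (1 - 1)/(ζ - 1) = 0


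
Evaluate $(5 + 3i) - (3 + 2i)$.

(5 - 3) + (3 - 2)i = 2 + i


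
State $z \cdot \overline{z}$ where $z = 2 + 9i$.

z * conjugate(z) = |z|^2 = a^2 + b^2
= 2^2 + 9^2 = 85


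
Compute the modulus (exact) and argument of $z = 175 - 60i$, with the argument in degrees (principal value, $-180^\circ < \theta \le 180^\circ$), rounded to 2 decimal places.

|z| = sqrt(175^2 + (-60)^2) = 185
arg(z) = arctan(b/a) = arctan(-60/175) (quadrant-adjusted) = -18.92°


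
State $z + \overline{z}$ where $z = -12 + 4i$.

z + conjugate(z) = (a + bi) + (a - bi) = 2a
= 2 * (-12) = -24


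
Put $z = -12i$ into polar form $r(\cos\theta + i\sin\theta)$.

r = |z| = sqrt(a^2 + b^2) = sqrt((0)^2 + (-12)^2) = sqrt(0 + 144) = sqrt(144) = 12
a = 0 and b < 0, so z lies on the negative imaginary axis: θ = 270°
z = 12(cos 270° + i sin 270°)


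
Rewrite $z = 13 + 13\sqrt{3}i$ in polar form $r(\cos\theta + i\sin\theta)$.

r = |z| = sqrt(a^2 + b^2) = sqrt((13)^2 + (13*sqrt(3))^2) = sqrt(169 + 507) = sqrt(676) = 26
θ = arctan(b/a) = arctan(22.5167/13) (quadrant-adjusted) = 60°
z = 26(cos 60° + i sin 60°)


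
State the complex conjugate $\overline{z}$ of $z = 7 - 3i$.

If z = a + bi, then conjugate(z) = a - bi
conjugate(7 - 3i) = 7 + 3i


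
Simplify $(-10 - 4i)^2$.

(a + bi)^2 = a^2 - b^2 + 2abi
= (-10)^2 - (-4)^2 + 2*(-10)*(-4)i
= 84 + 80i


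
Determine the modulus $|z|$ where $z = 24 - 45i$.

|z| = sqrt(a^2 + b^2) = sqrt(24^2 + (-45)^2) = sqrt(2601) = 51


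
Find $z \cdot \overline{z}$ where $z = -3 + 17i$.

z * conjugate(z) = |z|^2 = a^2 + b^2
= (-3)^2 + 17^2 = 298


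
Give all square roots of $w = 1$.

|w| = 1, arg(w) = 0°
Root modulus = 1^(1/2) = 1
Root arguments: θ_k = (0° + 360°k)/2 for k = 0, 1, ..., 1
Roots: 1, -1


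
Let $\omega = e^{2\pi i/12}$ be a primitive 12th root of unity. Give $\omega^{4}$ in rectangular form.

ω^4 = e^(2πi·4/12) = e^(i·2π/3)
= cos(2π/3) + i sin(2π/3)
= -1/2 + (sqrt(3)/2)i


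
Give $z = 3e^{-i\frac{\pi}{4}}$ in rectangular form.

a = r cos θ = 3 * sqrt(2)/2 = 3*sqrt(2)/2
b = r sin θ = 3 * -sqrt(2)/2 = -3*sqrt(2)/2
z = 3*sqrt(2)/2 - (3*sqrt(2)/2)i


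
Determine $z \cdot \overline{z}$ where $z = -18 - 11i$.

z * conjugate(z) = |z|^2 = a^2 + b^2
= (-18)^2 + (-11)^2 = 445


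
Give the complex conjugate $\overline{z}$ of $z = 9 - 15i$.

If z = a + bi, then conjugate(z) = a - bi
conjugate(9 - 15i) = 9 + 15i


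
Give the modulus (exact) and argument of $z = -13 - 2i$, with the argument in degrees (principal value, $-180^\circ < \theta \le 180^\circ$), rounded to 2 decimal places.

|z| = sqrt((-13)^2 + (-2)^2) = sqrt(173)
arg(z) = arctan(b/a) = arctan(-2/-13) (quadrant-adjusted) = -171.25°


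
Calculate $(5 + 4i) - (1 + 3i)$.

(5 - 1) + (4 - 3)i = 4 + i


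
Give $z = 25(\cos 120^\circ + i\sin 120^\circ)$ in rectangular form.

a = r cos θ = 25 * -1/2 = -25/2
b = r sin θ = 25 * sqrt(3)/2 = 25*sqrt(3)/2
z = -25/2 + (25*sqrt(3)/2)i


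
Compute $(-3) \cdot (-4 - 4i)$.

(a1*a2 - b1*b2) + (a1*b2 + b1*a2)i
= (12 - 0) + (12 + 0)i
= 12 + 12i


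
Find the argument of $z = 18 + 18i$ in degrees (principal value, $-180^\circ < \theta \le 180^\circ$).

θ = arctan(b/a) = arctan(18/18) (quadrant-adjusted) = 45°


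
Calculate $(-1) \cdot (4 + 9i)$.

(a1*a2 - b1*b2) + (a1*b2 + b1*a2)i
= (-4 - 0) + (-9 + 0)i
= -4 - 9i


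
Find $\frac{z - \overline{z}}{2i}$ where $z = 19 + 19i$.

z - conjugate(z) = 2bi
(z - conjugate(z))/(2i) = 2bi/(2i) = b = 19


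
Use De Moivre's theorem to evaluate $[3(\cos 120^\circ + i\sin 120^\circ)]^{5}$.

By De Moivre: z^n = r^n(cos(nθ) + i sin(nθ))
= 3^5(cos(5*120°) + i sin(5*120°))
= 243(cos 240° + i sin 240°)
= -243/2 - (243*sqrt(3)/2)i


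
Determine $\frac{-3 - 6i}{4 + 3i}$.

Multiply numerator and denominator by conjugate (4 - 3i):
= (-3 - 6i)(4 - 3i) / (4^2 + 3^2)
= (-30 - 15i) / 25
Divide through by 5: (-6 - 3i) / 5
= -6/5 - (3/5)i


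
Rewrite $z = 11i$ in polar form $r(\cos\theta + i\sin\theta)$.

r = |z| = sqrt(a^2 + b^2) = sqrt((0)^2 + (11)^2) = sqrt(0 + 121) = sqrt(121) = 11
a = 0 and b > 0, so z lies on the positive imaginary axis: θ = 90°
z = 11(cos 90° + i sin 90°)


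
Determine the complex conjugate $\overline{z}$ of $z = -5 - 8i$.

If z = a + bi, then conjugate(z) = a - bi
conjugate(-5 - 8i) = -5 + 8i


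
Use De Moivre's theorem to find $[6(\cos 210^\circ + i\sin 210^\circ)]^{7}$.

By De Moivre: z^n = r^n(cos(nθ) + i sin(nθ))
= 6^7(cos(7*210°) + i sin(7*210°))
= 279936(cos 30° + i sin 30°)
= 139968*sqrt(3) + 139968i


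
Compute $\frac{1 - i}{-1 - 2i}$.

Multiply numerator and denominator by conjugate (-1 + 2i):
= (1 - i)(-1 + 2i) / ((-1)^2 + (-2)^2)
= (1 + 3i) / 5
= 1/5 + (3/5)i


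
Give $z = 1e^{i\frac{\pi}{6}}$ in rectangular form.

a = r cos θ = 1 * sqrt(3)/2 = sqrt(3)/2
b = r sin θ = 1 * 1/2 = 1/2
z = sqrt(3)/2 + (1/2)i


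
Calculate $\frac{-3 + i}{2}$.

Divisor is real, so divide each part by 2:
= -3/2 + (1/2)i


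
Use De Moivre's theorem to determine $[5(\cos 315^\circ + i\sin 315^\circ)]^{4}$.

By De Moivre: z^n = r^n(cos(nθ) + i sin(nθ))
= 5^4(cos(4*315°) + i sin(4*315°))
= 625(cos 180° + i sin 180°)
= -625


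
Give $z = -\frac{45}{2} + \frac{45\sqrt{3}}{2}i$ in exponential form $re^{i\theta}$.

r = |z| = sqrt((-45/2)^2 + (45*sqrt(3)/2)^2) = sqrt(2025/4 + 6075/4) = sqrt(2025) = 45
θ = arctan(b/a) = arctan(38.9711/-22.5) (quadrant-adjusted) = 120° = 2π/3
z = 45e^(i*2π/3)


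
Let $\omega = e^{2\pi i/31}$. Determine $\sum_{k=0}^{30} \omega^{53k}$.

Let ζ = ω^53 = e^(2πi·53/31). Since 31 ∤ 53, ζ ≠ 1.
Sum = Σ_{k=0}^{30} ζ^k = (ζ^31 - 1)/(ζ - 1) = (ω^{53·31} - 1)/(ζ - 1) = (1 - 1)/(ζ - 1) = 0


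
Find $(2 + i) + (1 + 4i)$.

(2 + 1) + (1 + 4)i = 3 + 5i


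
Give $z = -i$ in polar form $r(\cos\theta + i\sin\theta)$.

r = |z| = sqrt(a^2 + b^2) = sqrt((0)^2 + (-1)^2) = sqrt(0 + 1) = sqrt(1) = 1
a = 0 and b < 0, so z lies on the negative imaginary axis: θ = 270°
z = 1(cos 270° + i sin 270°)


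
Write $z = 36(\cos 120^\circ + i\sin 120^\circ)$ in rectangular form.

a = r cos θ = 36 * -1/2 = -18
b = r sin θ = 36 * sqrt(3)/2 = 18*sqrt(3)
z = -18 + 18*sqrt(3)i


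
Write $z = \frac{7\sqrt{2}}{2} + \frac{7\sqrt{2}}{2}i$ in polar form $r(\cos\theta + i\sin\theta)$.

r = |z| = sqrt(a^2 + b^2) = sqrt((7*sqrt(2)/2)^2 + (7*sqrt(2)/2)^2) = sqrt(49/2 + 49/2) = sqrt(49) = 7
θ = arctan(b/a) = arctan(4.9497/4.9497) (quadrant-adjusted) = 45°
z = 7(cos 45° + i sin 45°)


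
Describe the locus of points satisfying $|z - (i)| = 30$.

|z - z0| = r describes a circle centered at z0 with radius r
Here z0 = i and r = 30
Locus: Circle centered at (0, 1) with radius 30


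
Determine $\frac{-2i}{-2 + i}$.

Multiply numerator and denominator by conjugate (-2 - i):
= (-2i)(-2 - i) / ((-2)^2 + 1^2)
= (-2 + 4i) / 5
= -2/5 + (4/5)i


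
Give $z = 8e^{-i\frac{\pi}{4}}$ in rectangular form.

a = r cos θ = 8 * sqrt(2)/2 = 4*sqrt(2)
b = r sin θ = 8 * -sqrt(2)/2 = -4*sqrt(2)
z = 4*sqrt(2) - 4*sqrt(2)i


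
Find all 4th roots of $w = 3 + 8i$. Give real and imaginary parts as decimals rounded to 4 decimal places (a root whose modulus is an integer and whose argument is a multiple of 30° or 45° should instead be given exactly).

|w| = sqrt(73) ≈ 8.544004, arg(w) ≈ 69.443955°
Root modulus = sqrt(73)^(1/4) ≈ 1.709682
Root arguments: θ_k = (arg(w) + 360°k)/4 for k = 0, 1, ..., 3
Compute each root as (root modulus)(cos θ_k + i sin θ_k) using full-precision intermediates, then round to 4 decimal places.
Roots: 1.6318 + 0.5102i, -0.5102 + 1.6318i, -1.6318 - 0.5102i, 0.5102 - 1.6318i


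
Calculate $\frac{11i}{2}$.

Divisor is real, so divide each part by 2:
= 0 + (11/2)i


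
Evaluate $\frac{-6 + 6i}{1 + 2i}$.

Multiply numerator and denominator by conjugate (1 - 2i):
= (-6 + 6i)(1 - 2i) / (1^2 + 2^2)
= (6 + 18i) / 5
= 6/5 + (18/5)i


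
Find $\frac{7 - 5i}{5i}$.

Multiply numerator and denominator by conjugate (-5i):
= (7 - 5i)(-5i) / (0^2 + 5^2)
= (-25 - 35i) / 25
Divide through by 5: (-5 - 7i) / 5
= -1 - (7/5)i


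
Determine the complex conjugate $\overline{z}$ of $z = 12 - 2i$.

If z = a + bi, then conjugate(z) = a - bi
conjugate(12 - 2i) = 12 + 2i


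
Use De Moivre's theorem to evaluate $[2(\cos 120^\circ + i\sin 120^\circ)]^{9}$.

By De Moivre: z^n = r^n(cos(nθ) + i sin(nθ))
= 2^9(cos(9*120°) + i sin(9*120°))
= 512(cos 0° + i sin 0°)
= 512


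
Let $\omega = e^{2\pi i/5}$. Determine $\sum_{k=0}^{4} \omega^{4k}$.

Let ζ = ω^4 = e^(2πi·4/5). Since 5 ∤ 4, ζ ≠ 1.
Sum = Σ_{k=0}^{4} ζ^k = (ζ^5 - 1)/(ζ - 1) = (ω^{4·5} - 1)/(ζ - 1) = (1 - 1)/(ζ - 1) = 0


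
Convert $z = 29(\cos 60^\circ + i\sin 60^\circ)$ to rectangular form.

a = r cos θ = 29 * 1/2 = 29/2
b = r sin θ = 29 * sqrt(3)/2 = 29*sqrt(3)/2
z = 29/2 + (29*sqrt(3)/2)i


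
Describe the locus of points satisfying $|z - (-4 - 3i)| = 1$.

|z - z0| = r describes a circle centered at z0 with radius r
Here z0 = -4 - 3i and r = 1
Locus: Circle centered at (-4, -3) with radius 1


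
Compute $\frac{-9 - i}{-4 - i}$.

Multiply numerator and denominator by conjugate (-4 + i):
= (-9 - i)(-4 + i) / ((-4)^2 + (-1)^2)
= (37 - 5i) / 17
= 37/17 - (5/17)i


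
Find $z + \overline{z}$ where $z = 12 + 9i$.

z + conjugate(z) = (a + bi) + (a - bi) = 2a
= 2 * 12 = 24


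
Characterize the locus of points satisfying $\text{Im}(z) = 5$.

Im(z) = y where z = x + yi; the equation y = 5 is satisfied by all points with that y-coordinate
Locus: Horizontal line y = 5


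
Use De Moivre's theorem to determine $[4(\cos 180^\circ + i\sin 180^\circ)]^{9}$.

By De Moivre: z^n = r^n(cos(nθ) + i sin(nθ))
= 4^9(cos(9*180°) + i sin(9*180°))
= 262144(cos 180° + i sin 180°)
= -262144


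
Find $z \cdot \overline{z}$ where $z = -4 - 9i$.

z * conjugate(z) = |z|^2 = a^2 + b^2
= (-4)^2 + (-9)^2 = 97


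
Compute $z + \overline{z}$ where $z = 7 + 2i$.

z + conjugate(z) = (a + bi) + (a - bi) = 2a
= 2 * 7 = 14


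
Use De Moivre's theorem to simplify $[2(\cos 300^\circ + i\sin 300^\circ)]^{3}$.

By De Moivre: z^n = r^n(cos(nθ) + i sin(nθ))
= 2^3(cos(3*300°) + i sin(3*300°))
= 8(cos 180° + i sin 180°)
= -8


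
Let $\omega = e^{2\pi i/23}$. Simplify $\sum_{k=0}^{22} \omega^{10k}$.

Let ζ = ω^10 = e^(2πi·10/23). Since 23 ∤ 10, ζ ≠ 1.
Sum = Σ_{k=0}^{22} ζ^k = (ζ^23 - 1)/(ζ - 1) = (ω^{10·23} - 1)/(ζ - 1) = (1 - 1)/(ζ - 1) = 0


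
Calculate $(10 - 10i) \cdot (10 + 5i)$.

(a1*a2 - b1*b2) + (a1*b2 + b1*a2)i
= (100 - (-50)) + (50 + (-100))i
= 150 - 50i


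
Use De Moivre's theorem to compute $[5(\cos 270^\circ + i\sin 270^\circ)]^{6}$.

By De Moivre: z^n = r^n(cos(nθ) + i sin(nθ))
= 5^6(cos(6*270°) + i sin(6*270°))
= 15625(cos 180° + i sin 180°)
= -15625


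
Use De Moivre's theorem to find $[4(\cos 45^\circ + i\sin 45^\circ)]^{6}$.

By De Moivre: z^n = r^n(cos(nθ) + i sin(nθ))
= 4^6(cos(6*45°) + i sin(6*45°))
= 4096(cos 270° + i sin 270°)
= -4096i


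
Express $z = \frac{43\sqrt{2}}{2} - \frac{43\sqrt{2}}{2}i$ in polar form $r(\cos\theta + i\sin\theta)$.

r = |z| = sqrt(a^2 + b^2) = sqrt((43*sqrt(2)/2)^2 + (-43*sqrt(2)/2)^2) = sqrt(1849/2 + 1849/2) = sqrt(1849) = 43
θ = arctan(b/a) = arctan(-30.4056/30.4056) (quadrant-adjusted) = 315°
z = 43(cos 315° + i sin 315°)


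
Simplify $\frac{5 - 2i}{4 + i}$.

Multiply numerator and denominator by conjugate (4 - i):
= (5 - 2i)(4 - i) / (4^2 + 1^2)
= (18 - 13i) / 17
= 18/17 - (13/17)i


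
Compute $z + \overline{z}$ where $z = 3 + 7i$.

z + conjugate(z) = (a + bi) + (a - bi) = 2a
= 2 * 3 = 6


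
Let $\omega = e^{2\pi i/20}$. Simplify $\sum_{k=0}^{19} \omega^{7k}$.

Let ζ = ω^7 = e^(2πi·7/20). Since 20 ∤ 7, ζ ≠ 1.
Sum = Σ_{k=0}^{19} ζ^k = (ζ^20 - 1)/(ζ - 1) = (ω^{7·20} - 1)/(ζ - 1) = (1 - 1)/(ζ - 1) = 0


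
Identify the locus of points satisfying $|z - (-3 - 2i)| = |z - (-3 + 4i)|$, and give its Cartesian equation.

|z - z1| = |z - z2| means z is equidistant from z1 and z2,
i.e. the perpendicular bisector of the segment from (-3, -2) to (-3, 4) (midpoint (-3, 1)).
With z = x + yi, square both sides:
(x - (-3))^2 + (y - (-2))^2 = (x - (-3))^2 + (y - 4)^2
The x^2 and y^2 terms cancel: 0x + 12y = 25 - 13 = 12
Simplify: y = 1
Locus: Perpendicular bisector of the segment from (-3, -2) to (-3, 4): the line y = 1


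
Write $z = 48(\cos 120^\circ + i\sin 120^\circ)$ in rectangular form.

a = r cos θ = 48 * -1/2 = -24
b = r sin θ = 48 * sqrt(3)/2 = 24*sqrt(3)
z = -24 + 24*sqrt(3)i


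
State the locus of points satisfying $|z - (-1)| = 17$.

|z - z0| = r describes a circle centered at z0 with radius r
Here z0 = -1 and r = 17
Locus: Circle centered at (-1, 0) with radius 17


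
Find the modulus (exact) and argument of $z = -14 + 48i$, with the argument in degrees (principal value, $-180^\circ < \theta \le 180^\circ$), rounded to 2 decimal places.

|z| = sqrt((-14)^2 + 48^2) = 50
arg(z) = arctan(b/a) = arctan(48/-14) (quadrant-adjusted) = 106.26°


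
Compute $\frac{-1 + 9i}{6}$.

Divisor is real, so divide each part by 6:
= -1/6 + (3/2)i


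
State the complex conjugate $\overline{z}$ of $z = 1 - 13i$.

If z = a + bi, then conjugate(z) = a - bi
conjugate(1 - 13i) = 1 + 13i


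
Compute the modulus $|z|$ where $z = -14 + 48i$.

|z| = sqrt(a^2 + b^2) = sqrt((-14)^2 + 48^2) = sqrt(2500) = 50


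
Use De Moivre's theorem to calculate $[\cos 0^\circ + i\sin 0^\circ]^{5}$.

By De Moivre: z^n = r^n(cos(nθ) + i sin(nθ))
= 1^5(cos(5*0°) + i sin(5*0°))
= 1(cos 0° + i sin 0°)
= 1


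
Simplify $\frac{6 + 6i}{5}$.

Divisor is real, so divide each part by 5:
= 6/5 + (6/5)i


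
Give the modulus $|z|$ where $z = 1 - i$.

|z| = sqrt(a^2 + b^2) = sqrt(1^2 + (-1)^2) = sqrt(2) = sqrt(2)


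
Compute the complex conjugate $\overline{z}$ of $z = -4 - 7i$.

If z = a + bi, then conjugate(z) = a - bi
conjugate(-4 - 7i) = -4 + 7i


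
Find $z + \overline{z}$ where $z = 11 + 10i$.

z + conjugate(z) = (a + bi) + (a - bi) = 2a
= 2 * 11 = 22


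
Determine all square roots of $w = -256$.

|w| = 256, arg(w) = 180°
Root modulus = 256^(1/2) = 16
Root arguments: θ_k = (180° + 360°k)/2 for k = 0, 1, ..., 1
Roots: 16i, -16i


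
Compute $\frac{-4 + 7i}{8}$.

Divisor is real, so divide each part by 8:
= -1/2 + (7/8)i


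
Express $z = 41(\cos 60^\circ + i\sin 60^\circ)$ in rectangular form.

a = r cos θ = 41 * 1/2 = 41/2
b = r sin θ = 41 * sqrt(3)/2 = 41*sqrt(3)/2
z = 41/2 + (41*sqrt(3)/2)i


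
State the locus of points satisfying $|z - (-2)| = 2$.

|z - z0| = r describes a circle centered at z0 with radius r
Here z0 = -2 and r = 2
Locus: Circle centered at (-2, 0) with radius 2


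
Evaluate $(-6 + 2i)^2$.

(a + bi)^2 = a^2 - b^2 + 2abi
= (-6)^2 - 2^2 + 2*(-6)*2i
= 32 - 24i


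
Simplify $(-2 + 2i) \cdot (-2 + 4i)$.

(a1*a2 - b1*b2) + (a1*b2 + b1*a2)i
= (4 - 8) + (-8 + (-4))i
= -4 - 12i


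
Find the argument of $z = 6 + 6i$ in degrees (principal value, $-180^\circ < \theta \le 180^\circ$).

θ = arctan(b/a) = arctan(6/6) (quadrant-adjusted) = 45°


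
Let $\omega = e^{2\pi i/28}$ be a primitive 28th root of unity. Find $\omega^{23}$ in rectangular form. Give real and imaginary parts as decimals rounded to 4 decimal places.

ω^23 = e^(2πi·23/28) = e^(i·23π/14)
= cos(23π/14) + i sin(23π/14)
= 0.4339 - 0.9010i


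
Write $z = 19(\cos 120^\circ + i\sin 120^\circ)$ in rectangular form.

a = r cos θ = 19 * -1/2 = -19/2
b = r sin θ = 19 * sqrt(3)/2 = 19*sqrt(3)/2
z = -19/2 + (19*sqrt(3)/2)i


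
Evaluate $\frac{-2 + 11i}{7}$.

Divisor is real, so divide each part by 7:
= -2/7 + (11/7)i


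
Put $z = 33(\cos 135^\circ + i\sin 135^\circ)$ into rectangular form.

a = r cos θ = 33 * -sqrt(2)/2 = -33*sqrt(2)/2
b = r sin θ = 33 * sqrt(2)/2 = 33*sqrt(2)/2
z = -33*sqrt(2)/2 + (33*sqrt(2)/2)i


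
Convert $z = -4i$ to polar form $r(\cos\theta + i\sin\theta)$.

r = |z| = sqrt(a^2 + b^2) = sqrt((0)^2 + (-4)^2) = sqrt(0 + 16) = sqrt(16) = 4
a = 0 and b < 0, so z lies on the negative imaginary axis: θ = 270°
z = 4(cos 270° + i sin 270°)


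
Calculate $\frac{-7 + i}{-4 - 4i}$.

Multiply numerator and denominator by conjugate (-4 + 4i):
= (-7 + i)(-4 + 4i) / ((-4)^2 + (-4)^2)
= (24 - 32i) / 32
Divide through by 8: (3 - 4i) / 4
= 3/4 - i


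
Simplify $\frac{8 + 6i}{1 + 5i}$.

Multiply numerator and denominator by conjugate (1 - 5i):
= (8 + 6i)(1 - 5i) / (1^2 + 5^2)
= (38 - 34i) / 26
Divide through by 2: (19 - 17i) / 13
= 19/13 - (17/13)i


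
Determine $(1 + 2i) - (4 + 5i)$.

(1 - 4) + (2 - 5)i = -3 - 3i


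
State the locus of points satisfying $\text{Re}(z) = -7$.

Re(z) = x where z = x + yi; the equation x = -7 is satisfied by all points with that x-coordinate
Locus: Vertical line x = -7


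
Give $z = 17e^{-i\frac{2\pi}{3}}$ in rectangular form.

a = r cos θ = 17 * -1/2 = -17/2
b = r sin θ = 17 * -sqrt(3)/2 = -17*sqrt(3)/2
z = -17/2 - (17*sqrt(3)/2)i


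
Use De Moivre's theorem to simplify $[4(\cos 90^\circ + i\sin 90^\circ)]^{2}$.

By De Moivre: z^n = r^n(cos(nθ) + i sin(nθ))
= 4^2(cos(2*90°) + i sin(2*90°))
= 16(cos 180° + i sin 180°)
= -16


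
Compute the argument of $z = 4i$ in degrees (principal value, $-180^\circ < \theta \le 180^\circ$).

a = 0 and b > 0, so z lies on the positive imaginary axis: θ = 90°


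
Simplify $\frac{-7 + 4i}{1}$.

Divisor is real, so divide each part by 1:
= -7 + 4i


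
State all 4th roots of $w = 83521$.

|w| = 83521, arg(w) = 0°
Root modulus = 83521^(1/4) = 17
Root arguments: θ_k = (0° + 360°k)/4 for k = 0, 1, ..., 3
Roots: 17, 17i, -17, -17i


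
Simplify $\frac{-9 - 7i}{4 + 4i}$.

Multiply numerator and denominator by conjugate (4 - 4i):
= (-9 - 7i)(4 - 4i) / (4^2 + 4^2)
= (-64 + 8i) / 32
Divide through by 8: (-8 + i) / 4
= -2 + (1/4)i


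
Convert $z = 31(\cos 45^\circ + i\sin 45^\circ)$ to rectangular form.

a = r cos θ = 31 * sqrt(2)/2 = 31*sqrt(2)/2
b = r sin θ = 31 * sqrt(2)/2 = 31*sqrt(2)/2
z = 31*sqrt(2)/2 + (31*sqrt(2)/2)i


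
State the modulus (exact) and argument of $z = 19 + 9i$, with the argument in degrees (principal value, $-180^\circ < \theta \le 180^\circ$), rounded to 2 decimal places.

|z| = sqrt(19^2 + 9^2) = sqrt(442)
arg(z) = arctan(b/a) = arctan(9/19) (quadrant-adjusted) = 25.35°


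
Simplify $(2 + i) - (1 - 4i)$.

(2 - 1) + (1 - (-4))i = 1 + 5i


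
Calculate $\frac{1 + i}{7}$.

Divisor is real, so divide each part by 7:
= 1/7 + (1/7)i


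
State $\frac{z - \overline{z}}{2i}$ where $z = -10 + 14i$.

z - conjugate(z) = 2bi
(z - conjugate(z))/(2i) = 2bi/(2i) = b = 14
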